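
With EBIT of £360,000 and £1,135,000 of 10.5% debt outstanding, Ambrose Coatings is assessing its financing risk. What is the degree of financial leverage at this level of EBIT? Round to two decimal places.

Interest = £119,175.00.
DFL = EBIT ÷ (EBIT − I) = £360,000 ÷ (£360,000 − £119,175.00) = £360,000 ÷ £240,825.00 = 1.4949.

1.49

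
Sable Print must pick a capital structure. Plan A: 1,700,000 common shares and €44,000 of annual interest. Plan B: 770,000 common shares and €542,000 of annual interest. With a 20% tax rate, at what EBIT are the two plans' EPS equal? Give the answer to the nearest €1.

€954,323

Set EPS_A = EPS_B: (EBIT − €44,000)(1 − 0.20) ÷ 1,700,000 = (EBIT − €542,000)(1 − 0.20) ÷ 770,000.
The (1 − t) factor cancels: (EBIT − 44,000) × 770,000 = (EBIT − 542,000) × 1,700,000.
EBIT × (1,700,000 − 770,000) = 542,000 × 1,700,000 − 44,000 × 770,000 = 887,520,000,000, so EBIT = 887,520,000,000 ÷ 930,000 = 954,322.58.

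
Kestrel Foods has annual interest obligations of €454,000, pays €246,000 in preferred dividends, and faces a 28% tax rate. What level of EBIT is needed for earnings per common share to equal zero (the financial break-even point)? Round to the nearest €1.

Preferred dividends are paid after tax, so their pre-tax equivalent is €246,000 ÷ (1 − 0.28) = €341,666.67.
Financial break-even EBIT = interest + D_p ÷ (1 − t) = €454,000 + €341,666.67 = €795,666.67.

€795,667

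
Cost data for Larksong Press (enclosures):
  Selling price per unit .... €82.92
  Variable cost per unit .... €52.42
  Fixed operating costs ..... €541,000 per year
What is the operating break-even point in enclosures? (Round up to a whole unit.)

Contribution margin per unit = €82.92 − €52.42 = €30.50.
Break-even Q = €541,000 / €30.50 = 17,737.70 → 17,738 enclosures.

17,738 enclosures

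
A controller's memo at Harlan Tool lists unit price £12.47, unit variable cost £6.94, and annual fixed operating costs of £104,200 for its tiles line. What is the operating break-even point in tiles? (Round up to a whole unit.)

18,843 tiles

Unit CM = price − variable cost = £12.47 − £6.94 = £5.53.
Break-even volume = fixed costs ÷ CM per unit = £104,200 ÷ £5.53 = 18,842.68, so 18,843 tiles.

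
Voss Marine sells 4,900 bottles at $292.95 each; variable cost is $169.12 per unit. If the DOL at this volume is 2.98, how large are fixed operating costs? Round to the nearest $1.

Contribution at this volume is 4,900 × $123.83 = $606,767.00.
Since DOL = CM ÷ EBIT, EBIT = $606,767.00 ÷ 2.98 = $203,613.09.
And FC = contribution − EBIT = $606,767.00 − $203,613.09 = $403,154.

$403,154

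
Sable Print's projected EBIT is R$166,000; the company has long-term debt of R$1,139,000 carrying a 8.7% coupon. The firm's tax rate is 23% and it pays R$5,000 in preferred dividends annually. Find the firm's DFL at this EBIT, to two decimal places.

2.75

Interest = R$99,093.00.
Pre-tax preferred-dividend burden = R$5,000 ÷ (1 − 0.23) = R$6,493.51.
DFL = EBIT ÷ [EBIT − I − D_p/(1−t)] = R$166,000 ÷ [R$166,000 − R$99,093.00 − R$6,493.51] = R$166,000 ÷ R$60,413.49 = 2.7477.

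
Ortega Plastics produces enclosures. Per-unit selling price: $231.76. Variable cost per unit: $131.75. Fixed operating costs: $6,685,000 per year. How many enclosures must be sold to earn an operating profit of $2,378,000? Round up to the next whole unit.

Each unit contributes $231.76 − $131.75 = $100.01.
Required volume = (fixed costs + target profit) ÷ CM = ($6,685,000 + $2,378,000) ÷ $100.01 = 90,620.94, so 90,621 enclosures.

90,621 enclosures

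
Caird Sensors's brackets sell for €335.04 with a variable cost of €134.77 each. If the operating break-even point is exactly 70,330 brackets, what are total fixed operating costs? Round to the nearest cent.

Contribution margin per unit = €335.04 − €134.77 = €200.27.
Since BE = FC / CM, FC = 70,330 × €200.27 = €14,084,989.10.

€14,084,989.10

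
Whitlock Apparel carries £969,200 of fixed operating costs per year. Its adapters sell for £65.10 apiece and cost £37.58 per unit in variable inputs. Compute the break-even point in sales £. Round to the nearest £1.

£2,292,693

CM per unit = £65.10 − £37.58 = £27.52; CM ratio = £27.52 / £65.10 = 0.4227.
Break-even revenue = fixed costs × price ÷ CM = £969,200 × £65.10 ÷ £27.52 = £2,292,693.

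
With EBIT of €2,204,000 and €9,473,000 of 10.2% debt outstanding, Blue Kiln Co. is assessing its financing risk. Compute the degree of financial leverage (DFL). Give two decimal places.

1.78

Annual interest charges come to €966,246.00.
Degree of financial leverage = EBIT / (EBIT − interest) = €2,204,000 / €1,237,754.00 = 1.7806.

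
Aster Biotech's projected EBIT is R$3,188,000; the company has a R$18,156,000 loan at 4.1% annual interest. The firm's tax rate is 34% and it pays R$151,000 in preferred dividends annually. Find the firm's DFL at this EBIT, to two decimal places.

Annual interest charges come to R$744,396.00.
Preferred dividends grossed up pre-tax: R$151,000 / (1 − 0.34) = R$228,787.88.
DFL = EBIT ÷ [EBIT − I − D_p/(1−t)] = R$3,188,000 ÷ [R$3,188,000 − R$744,396.00 − R$228,787.88] = R$3,188,000 ÷ R$2,214,816.12 = 1.4394.

1.44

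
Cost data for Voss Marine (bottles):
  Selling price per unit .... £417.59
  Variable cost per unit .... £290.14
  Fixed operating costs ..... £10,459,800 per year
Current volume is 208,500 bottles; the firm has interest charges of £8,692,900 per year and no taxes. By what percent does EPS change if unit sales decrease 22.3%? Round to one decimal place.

At 208,500 units, contribution = 208,500 × £127.45 = £26,573,325.00.
EBIT = £26,573,325.00 − £10,459,800 = £16,113,525.00.
After interest of £8,692,900.00, pre-tax earnings = £7,420,625.00.
DCL = total CM / (EBIT − I) = £26,573,325.00 / £7,420,625.00 = 3.5810.
EPS therefore changes by 3.5810 × (-22.3%) = -79.9%.

-79.9%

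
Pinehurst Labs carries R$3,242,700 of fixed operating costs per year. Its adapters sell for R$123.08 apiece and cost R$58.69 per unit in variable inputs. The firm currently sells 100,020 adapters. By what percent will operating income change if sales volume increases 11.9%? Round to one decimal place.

+24.0%

At 100,020 units, contribution = 100,020 × R$64.39 = R$6,440,287.80.
EBIT = R$6,440,287.80 − R$3,242,700 = R$3,197,587.80.
So DOL = total CM / EBIT = R$6,440,287.80 / R$3,197,587.80 = 2.0141.
Operating income changes by 2.0141 × +11.9% = +24.0%.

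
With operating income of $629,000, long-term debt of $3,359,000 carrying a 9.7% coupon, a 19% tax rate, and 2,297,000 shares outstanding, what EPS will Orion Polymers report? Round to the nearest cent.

Interest = $325,823.00, so EBT = $629,000 − $325,823.00 = $303,177.00.
Net income = $303,177.00 × (1 − 0.19) = $245,573.37.
EPS = $245,573.37 ÷ 2,297,000 = $0.11.

$0.11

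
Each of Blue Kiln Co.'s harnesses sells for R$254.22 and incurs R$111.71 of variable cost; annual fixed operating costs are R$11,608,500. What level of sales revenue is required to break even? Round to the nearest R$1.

R$20,708,111

CM per unit = R$254.22 − R$111.71 = R$142.51; CM ratio = R$142.51 / R$254.22 = 0.5606.
Break-even revenue = fixed costs × price ÷ CM = R$11,608,500 × R$254.22 ÷ R$142.51 = R$20,708,111.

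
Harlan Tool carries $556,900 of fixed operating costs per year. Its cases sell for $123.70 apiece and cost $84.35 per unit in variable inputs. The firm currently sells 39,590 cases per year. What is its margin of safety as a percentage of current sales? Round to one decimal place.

Unit CM = price − variable cost = $123.70 − $84.35 = $39.35. Break-even units = $556,900 ÷ $39.35 = 14,152.48; break-even revenue = 14,152.48 × $123.70 = $1,750,661.50.
Actual sales revenue = 39,590 × $123.70 = $4,897,283.00.
Margin of safety = ($4,897,283.00 − $1,750,661.50) ÷ $4,897,283.00 = 64.3%.

64.3%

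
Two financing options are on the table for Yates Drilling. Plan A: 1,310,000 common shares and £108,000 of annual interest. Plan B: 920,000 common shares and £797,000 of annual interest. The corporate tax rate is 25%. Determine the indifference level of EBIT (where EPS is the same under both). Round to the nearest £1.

£2,422,333

At indifference, (EBIT − 108,000)(1 − t)/1,310,000 = (EBIT − 797,000)(1 − t)/920,000.
Cancelling (1 − t) and cross-multiplying: 920,000·(EBIT − 108,000) = 1,310,000·(EBIT − 797,000).
EBIT × (1,310,000 − 920,000) = 797,000 × 1,310,000 − 108,000 × 920,000 = 944,710,000,000, so EBIT = 944,710,000,000 ÷ 390,000 = 2,422,333.33.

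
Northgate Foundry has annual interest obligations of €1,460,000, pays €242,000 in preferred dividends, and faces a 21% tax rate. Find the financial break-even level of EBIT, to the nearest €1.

Preferred dividends are paid after tax, so their pre-tax equivalent is €242,000 ÷ (1 − 0.21) = €306,329.11.
Financial break-even EBIT = interest + D_p ÷ (1 − t) = €1,460,000 + €306,329.11 = €1,766,329.11.

€1,766,329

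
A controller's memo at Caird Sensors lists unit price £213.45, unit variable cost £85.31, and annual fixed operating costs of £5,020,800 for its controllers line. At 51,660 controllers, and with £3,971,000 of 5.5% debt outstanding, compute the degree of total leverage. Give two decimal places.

At 51,660 units, contribution = 51,660 × £128.14 = £6,619,712.40.
EBIT = £6,619,712.40 − £5,020,800 = £1,598,912.40. Interest = £218,405.00.
DOL = £6,619,712.40 ÷ £1,598,912.40 = 4.1401; DFL = £1,598,912.40 ÷ £1,380,507.40 = 1.1582.
DCL = DOL × DFL = 4.1401 × 1.1582 = 4.7951.

4.80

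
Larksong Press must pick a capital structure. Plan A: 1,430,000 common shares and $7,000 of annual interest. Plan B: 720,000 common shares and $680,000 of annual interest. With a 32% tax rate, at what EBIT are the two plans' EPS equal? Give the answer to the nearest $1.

Set EPS_A = EPS_B: (EBIT − $7,000)(1 − 0.32) ÷ 1,430,000 = (EBIT − $680,000)(1 − 0.32) ÷ 720,000.
The (1 − t) factor cancels: (EBIT − 7,000) × 720,000 = (EBIT − 680,000) × 1,430,000.
Solving, EBIT = (680,000·1,430,000 − 7,000·720,000) / (1,430,000 − 720,000) = 967,360,000,000 / 710,000 = 1,362,478.87.

$1,362,479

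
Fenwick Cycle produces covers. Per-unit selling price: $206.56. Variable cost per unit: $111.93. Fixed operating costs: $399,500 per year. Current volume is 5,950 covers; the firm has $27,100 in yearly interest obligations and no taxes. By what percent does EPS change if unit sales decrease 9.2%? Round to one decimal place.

At 5,950 units, contribution = 5,950 × $94.63 = $563,048.50.
EBIT = $563,048.50 − $399,500 = $163,548.50.
Interest = $27,100.00, so EBIT − I = $136,448.50.
Degree of combined leverage = contribution ÷ (EBIT − I) = $563,048.50 ÷ $136,448.50 = 4.1265.
%ΔEPS = DCL × %ΔSales = 4.1265 × -9.2% = -38.0%.

-38.0%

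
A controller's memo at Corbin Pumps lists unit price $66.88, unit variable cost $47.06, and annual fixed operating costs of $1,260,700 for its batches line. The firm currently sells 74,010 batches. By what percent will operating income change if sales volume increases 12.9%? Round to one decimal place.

At 74,010 units, contribution = 74,010 × $19.82 = $1,466,878.20.
EBIT = $1,466,878.20 − $1,260,700 = $206,178.20.
So DOL = total CM / EBIT = $1,466,878.20 / $206,178.20 = 7.1146.
So EBIT moves 7.1146 × (+12.9%) = +91.8%.

+91.8%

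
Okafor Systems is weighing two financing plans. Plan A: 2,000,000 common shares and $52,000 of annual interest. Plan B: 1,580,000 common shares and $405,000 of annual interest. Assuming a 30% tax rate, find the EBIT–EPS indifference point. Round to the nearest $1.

At indifference, (EBIT − 52,000)(1 − t)/2,000,000 = (EBIT − 405,000)(1 − t)/1,580,000.
The (1 − t) factor cancels: (EBIT − 52,000) × 1,580,000 = (EBIT − 405,000) × 2,000,000.
Solving, EBIT = (405,000·2,000,000 − 52,000·1,580,000) / (2,000,000 − 1,580,000) = 727,840,000,000 / 420,000 = 1,732,952.38.

$1,732,952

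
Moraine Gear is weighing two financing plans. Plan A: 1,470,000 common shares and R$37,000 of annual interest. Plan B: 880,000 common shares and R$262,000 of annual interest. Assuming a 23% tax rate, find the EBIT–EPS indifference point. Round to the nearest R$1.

R$597,593

Set EPS_A = EPS_B: (EBIT − R$37,000)(1 − 0.23) ÷ 1,470,000 = (EBIT − R$262,000)(1 − 0.23) ÷ 880,000.
The (1 − t) factor cancels: (EBIT − 37,000) × 880,000 = (EBIT − 262,000) × 1,470,000.
Solving, EBIT = (262,000·1,470,000 − 37,000·880,000) / (1,470,000 − 880,000) = 352,580,000,000 / 590,000 = 597,593.22.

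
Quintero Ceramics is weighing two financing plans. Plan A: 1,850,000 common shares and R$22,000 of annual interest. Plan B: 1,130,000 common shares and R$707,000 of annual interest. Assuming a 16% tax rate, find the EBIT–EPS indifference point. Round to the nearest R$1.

R$1,782,069

Set EPS_A = EPS_B: (EBIT − R$22,000)(1 − 0.16) ÷ 1,850,000 = (EBIT − R$707,000)(1 − 0.16) ÷ 1,130,000.
Cancelling (1 − t) and cross-multiplying: 1,130,000·(EBIT − 22,000) = 1,850,000·(EBIT − 707,000).
Solving, EBIT = (707,000·1,850,000 − 22,000·1,130,000) / (1,850,000 − 1,130,000) = 1,283,090,000,000 / 720,000 = 1,782,069.44.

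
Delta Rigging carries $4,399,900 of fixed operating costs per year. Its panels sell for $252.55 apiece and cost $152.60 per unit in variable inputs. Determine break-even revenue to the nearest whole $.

Contribution margin per unit = $252.55 − $152.60 = $99.95, a CM ratio of $99.95 ÷ $252.55 = 0.3958.
Break-even revenue = fixed costs × price ÷ CM = $4,399,900 × $252.55 ÷ $99.95 = $11,117,506.

$11,117,506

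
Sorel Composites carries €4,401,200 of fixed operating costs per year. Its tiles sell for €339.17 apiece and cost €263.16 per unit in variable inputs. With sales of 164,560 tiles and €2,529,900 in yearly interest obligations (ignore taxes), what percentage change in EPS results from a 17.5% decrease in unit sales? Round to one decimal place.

-39.2%

At 164,560 units, contribution = 164,560 × €76.01 = €12,508,205.60.
Operating income = contribution − fixed costs = €12,508,205.60 − €4,401,200 = €8,107,005.60.
Interest = €2,529,900.00, so EBIT − I = €5,577,105.60.
Degree of combined leverage = contribution ÷ (EBIT − I) = €12,508,205.60 ÷ €5,577,105.60 = 2.2428.
%ΔEPS = DCL × %ΔSales = 2.2428 × -17.5% = -39.2%.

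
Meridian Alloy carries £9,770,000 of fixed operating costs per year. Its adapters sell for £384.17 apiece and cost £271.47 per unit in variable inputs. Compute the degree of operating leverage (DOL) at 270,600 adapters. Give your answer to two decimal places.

Total contribution margin = 270,600 × £112.70 = £30,496,620.00.
EBIT = £30,496,620.00 − £9,770,000 = £20,726,620.00.
DOL = contribution ÷ EBIT = £30,496,620.00 ÷ £20,726,620.00 = 1.4714.

1.47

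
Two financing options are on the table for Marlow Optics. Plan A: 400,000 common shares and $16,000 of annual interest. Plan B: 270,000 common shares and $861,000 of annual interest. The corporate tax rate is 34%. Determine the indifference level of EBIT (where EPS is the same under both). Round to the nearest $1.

$2,616,000

At indifference, (EBIT − 16,000)(1 − t)/400,000 = (EBIT − 861,000)(1 − t)/270,000.
The (1 − t) factor cancels: (EBIT − 16,000) × 270,000 = (EBIT − 861,000) × 400,000.
Solving, EBIT = (861,000·400,000 − 16,000·270,000) / (400,000 − 270,000) = 340,080,000,000 / 130,000 = 2,616,000.00.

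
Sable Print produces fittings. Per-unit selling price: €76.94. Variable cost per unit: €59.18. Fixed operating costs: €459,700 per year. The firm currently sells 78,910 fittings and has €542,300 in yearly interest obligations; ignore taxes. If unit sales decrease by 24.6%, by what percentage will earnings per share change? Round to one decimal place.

-86.3%

Contribution at this volume is 78,910 × €17.76 = €1,401,441.60.
Subtracting fixed costs: EBIT = €1,401,441.60 − €459,700 = €941,741.60.
Interest = €542,300.00, so EBIT − I = €399,441.60.
DCL = total CM / (EBIT − I) = €1,401,441.60 / €399,441.60 = 3.5085.
%ΔEPS = DCL × %ΔSales = 3.5085 × -24.6% = -86.3%.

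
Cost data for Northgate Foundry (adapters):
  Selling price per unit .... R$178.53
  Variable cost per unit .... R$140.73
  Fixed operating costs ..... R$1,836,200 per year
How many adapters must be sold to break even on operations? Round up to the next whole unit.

48,577 adapters

Unit CM = price − variable cost = R$178.53 − R$140.73 = R$37.80.
Units to break even: R$1,836,200 ÷ R$37.80 = 48,576.72, rounded up to 48,577.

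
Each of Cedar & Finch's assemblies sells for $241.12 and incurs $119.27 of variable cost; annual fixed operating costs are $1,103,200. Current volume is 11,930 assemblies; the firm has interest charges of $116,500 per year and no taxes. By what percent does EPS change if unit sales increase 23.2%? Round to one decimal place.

At 11,930 units, contribution = 11,930 × $121.85 = $1,453,670.50.
Subtracting fixed costs: EBIT = $1,453,670.50 − $1,103,200 = $350,470.50.
After interest of $116,500.00, pre-tax earnings = $233,970.50.
Degree of combined leverage = contribution ÷ (EBIT − I) = $1,453,670.50 ÷ $233,970.50 = 6.2131.
EPS therefore changes by 6.2131 × (+23.2%) = +144.1%.

+144.1%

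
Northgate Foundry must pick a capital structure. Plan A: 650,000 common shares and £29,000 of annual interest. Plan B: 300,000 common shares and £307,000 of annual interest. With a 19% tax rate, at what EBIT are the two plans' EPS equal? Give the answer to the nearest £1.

Set EPS_A = EPS_B: (EBIT − £29,000)(1 − 0.19) ÷ 650,000 = (EBIT − £307,000)(1 − 0.19) ÷ 300,000.
The (1 − t) factor cancels: (EBIT − 29,000) × 300,000 = (EBIT − 307,000) × 650,000.
Solving, EBIT = (307,000·650,000 − 29,000·300,000) / (650,000 − 300,000) = 190,850,000,000 / 350,000 = 545,285.71.

£545,286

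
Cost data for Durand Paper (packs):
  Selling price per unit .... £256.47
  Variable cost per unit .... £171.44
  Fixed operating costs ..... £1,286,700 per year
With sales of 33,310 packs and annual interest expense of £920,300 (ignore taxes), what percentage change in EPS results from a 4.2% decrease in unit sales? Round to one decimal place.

At 33,310 units, contribution = 33,310 × £85.03 = £2,832,349.30.
Subtracting fixed costs: EBIT = £2,832,349.30 − £1,286,700 = £1,545,649.30.
After interest of £920,300.00, pre-tax earnings = £625,349.30.
DCL = total CM / (EBIT − I) = £2,832,349.30 / £625,349.30 = 4.5292.
EPS therefore changes by 4.5292 × (-4.2%) = -19.0%.

-19.0%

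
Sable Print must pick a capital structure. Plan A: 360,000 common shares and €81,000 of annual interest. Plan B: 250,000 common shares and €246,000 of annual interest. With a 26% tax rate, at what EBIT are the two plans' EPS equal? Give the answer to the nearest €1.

€621,000

At indifference, (EBIT − 81,000)(1 − t)/360,000 = (EBIT − 246,000)(1 − t)/250,000.
Cancelling (1 − t) and cross-multiplying: 250,000·(EBIT − 81,000) = 360,000·(EBIT − 246,000).
EBIT × (360,000 − 250,000) = 246,000 × 360,000 − 81,000 × 250,000 = 68,310,000,000, so EBIT = 68,310,000,000 ÷ 110,000 = 621,000.00.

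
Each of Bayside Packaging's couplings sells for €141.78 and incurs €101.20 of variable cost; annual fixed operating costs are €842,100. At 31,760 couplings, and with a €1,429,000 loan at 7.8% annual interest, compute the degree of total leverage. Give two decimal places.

At 31,760 units, contribution = 31,760 × €40.58 = €1,288,820.80.
Subtracting fixed costs: EBIT = €1,288,820.80 − €842,100 = €446,720.80. Interest = €111,462.00.
DOL = €1,288,820.80 ÷ €446,720.80 = 2.8851; DFL = €446,720.80 ÷ €335,258.80 = 1.3325.
Combined leverage = 2.8851 × 1.3325 = 3.8444.

3.84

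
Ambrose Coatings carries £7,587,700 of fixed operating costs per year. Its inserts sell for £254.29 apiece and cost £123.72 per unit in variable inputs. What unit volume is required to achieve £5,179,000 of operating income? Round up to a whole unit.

97,777 inserts

Unit CM = price − variable cost = £254.29 − £123.72 = £130.57.
Units = (FC + target) / CM = (£7,587,700 + £5,179,000) / £130.57 = 97,776.67, so 97,777 inserts.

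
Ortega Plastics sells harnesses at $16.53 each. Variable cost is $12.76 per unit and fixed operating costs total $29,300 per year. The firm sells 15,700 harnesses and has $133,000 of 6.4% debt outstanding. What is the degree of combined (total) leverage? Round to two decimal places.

2.77

Contribution at this volume is 15,700 × $3.77 = $59,189.00.
EBIT = $59,189.00 − $29,300 = $29,889.00. Interest = $8,512.00.
DOL = $59,189.00 ÷ $29,889.00 = 1.9803; DFL = $29,889.00 ÷ $21,377.00 = 1.3982.
DCL = DOL × DFL = 1.9803 × 1.3982 = 2.7689.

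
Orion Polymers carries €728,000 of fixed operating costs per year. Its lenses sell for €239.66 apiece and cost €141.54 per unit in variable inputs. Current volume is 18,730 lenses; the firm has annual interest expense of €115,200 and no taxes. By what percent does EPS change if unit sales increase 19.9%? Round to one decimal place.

+36.8%

Total contribution margin = 18,730 × €98.12 = €1,837,787.60.
Subtracting fixed costs: EBIT = €1,837,787.60 − €728,000 = €1,109,787.60.
After interest of €115,200.00, pre-tax earnings = €994,587.60.
DCL = total CM / (EBIT − I) = €1,837,787.60 / €994,587.60 = 1.8478.
%ΔEPS = DCL × %ΔSales = 1.8478 × +19.9% = +36.8%.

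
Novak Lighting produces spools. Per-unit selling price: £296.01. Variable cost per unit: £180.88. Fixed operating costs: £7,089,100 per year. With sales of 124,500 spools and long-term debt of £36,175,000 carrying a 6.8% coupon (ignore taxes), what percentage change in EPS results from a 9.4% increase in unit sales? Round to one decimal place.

+28.2%

Total contribution margin = 124,500 × £115.13 = £14,333,685.00.
EBIT = £14,333,685.00 − £7,089,100 = £7,244,585.00.
Interest = £2,459,900.00, so EBIT − I = £4,784,685.00.
Degree of combined leverage = contribution ÷ (EBIT − I) = £14,333,685.00 ÷ £4,784,685.00 = 2.9957.
%ΔEPS = DCL × %ΔSales = 2.9957 × +9.4% = +28.2%.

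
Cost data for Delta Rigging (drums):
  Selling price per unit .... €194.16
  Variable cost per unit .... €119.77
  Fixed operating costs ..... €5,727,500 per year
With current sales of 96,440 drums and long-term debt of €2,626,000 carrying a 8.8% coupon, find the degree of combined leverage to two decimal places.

5.90

Contribution at this volume is 96,440 × €74.39 = €7,174,171.60.
Subtracting fixed costs: EBIT = €7,174,171.60 − €5,727,500 = €1,446,671.60. Interest = €231,088.00.
DOL = €7,174,171.60 ÷ €1,446,671.60 = 4.9591; DFL = €1,446,671.60 ÷ €1,215,583.60 = 1.1901.
DCL = DOL × DFL = 4.9591 × 1.1901 = 5.9018.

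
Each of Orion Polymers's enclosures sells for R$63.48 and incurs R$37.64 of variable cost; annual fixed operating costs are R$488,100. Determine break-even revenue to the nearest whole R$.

Contribution margin per unit = R$63.48 − R$37.64 = R$25.84, a CM ratio of R$25.84 ÷ R$63.48 = 0.4071.
Break-even sales = FC ÷ CM ratio = R$488,100 × R$63.48 / R$25.84 = R$1,199,094.

R$1,199,094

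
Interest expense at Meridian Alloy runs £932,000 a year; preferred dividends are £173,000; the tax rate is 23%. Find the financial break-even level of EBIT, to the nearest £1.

Grossing the preferred dividend up to pre-tax terms: £173,000 / (1 − 0.23) = £224,675.32.
EPS = 0 when EBIT covers interest plus the pre-tax preferred burden: £932,000 + £224,675.32 = £1,156,675.32.

£1,156,675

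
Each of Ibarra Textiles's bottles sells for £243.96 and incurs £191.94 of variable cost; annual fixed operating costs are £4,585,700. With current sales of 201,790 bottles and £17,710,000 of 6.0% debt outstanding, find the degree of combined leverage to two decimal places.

Total contribution margin = 201,790 × £52.02 = £10,497,115.80.
EBIT = £10,497,115.80 − £4,585,700 = £5,911,415.80. Interest = £1,062,600.00.
DOL = £10,497,115.80 ÷ £5,911,415.80 = 1.7757; DFL = £5,911,415.80 ÷ £4,848,815.80 = 1.2191.
Combined leverage = 1.7757 × 1.2191 = 2.1648.

2.16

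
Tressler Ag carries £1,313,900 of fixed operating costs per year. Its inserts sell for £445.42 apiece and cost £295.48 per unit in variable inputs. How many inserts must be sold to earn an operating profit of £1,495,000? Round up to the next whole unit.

18,734 inserts

Contribution margin per unit = £445.42 − £295.48 = £149.94.
Need Q such that Q × £149.94 − £1,313,900 = £1,495,000, i.e. Q = £2,808,900 / £149.94 = 18,733.49 → 18,734.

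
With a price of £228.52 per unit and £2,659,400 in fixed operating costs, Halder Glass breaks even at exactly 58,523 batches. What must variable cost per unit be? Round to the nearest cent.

Contribution per unit must be FC / Q = £2,659,400 / 58,523 = £45.4420.
Variable cost per unit = £228.52 − £45.4420 = £183.08.

£183.08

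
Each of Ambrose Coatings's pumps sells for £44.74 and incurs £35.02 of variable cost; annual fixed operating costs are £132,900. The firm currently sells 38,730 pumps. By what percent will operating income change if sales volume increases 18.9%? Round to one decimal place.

+29.2%

At 38,730 units, contribution = 38,730 × £9.72 = £376,455.60.
EBIT = £376,455.60 − £132,900 = £243,555.60.
Degree of operating leverage = £376,455.60 / £243,555.60 = 1.5457.
Operating income changes by 1.5457 × +18.9% = +29.2%.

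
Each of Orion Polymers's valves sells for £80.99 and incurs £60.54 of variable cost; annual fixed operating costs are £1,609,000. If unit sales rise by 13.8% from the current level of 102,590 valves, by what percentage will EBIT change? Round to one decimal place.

At 102,590 units, contribution = 102,590 × £20.45 = £2,097,965.50.
Operating income = contribution − fixed costs = £2,097,965.50 − £1,609,000 = £488,965.50.
So DOL = total CM / EBIT = £2,097,965.50 / £488,965.50 = 4.2906.
Operating income changes by 4.2906 × +13.8% = +59.2%.

+59.2%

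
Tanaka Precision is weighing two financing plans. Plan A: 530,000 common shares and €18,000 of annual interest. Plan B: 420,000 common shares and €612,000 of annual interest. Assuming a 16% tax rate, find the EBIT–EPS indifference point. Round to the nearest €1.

€2,880,000

Set EPS_A = EPS_B: (EBIT − €18,000)(1 − 0.16) ÷ 530,000 = (EBIT − €612,000)(1 − 0.16) ÷ 420,000.
The (1 − t) factor cancels: (EBIT − 18,000) × 420,000 = (EBIT − 612,000) × 530,000.
Solving, EBIT = (612,000·530,000 − 18,000·420,000) / (530,000 − 420,000) = 316,800,000,000 / 110,000 = 2,880,000.00.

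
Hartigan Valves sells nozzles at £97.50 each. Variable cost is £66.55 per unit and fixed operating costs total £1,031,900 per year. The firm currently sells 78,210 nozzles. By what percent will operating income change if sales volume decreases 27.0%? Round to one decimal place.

-47.1%

Contribution at this volume is 78,210 × £30.95 = £2,420,599.50.
EBIT = £2,420,599.50 − £1,031,900 = £1,388,699.50.
Degree of operating leverage = £2,420,599.50 / £1,388,699.50 = 1.7431.
So EBIT moves 1.7431 × (-27.0%) = -47.1%.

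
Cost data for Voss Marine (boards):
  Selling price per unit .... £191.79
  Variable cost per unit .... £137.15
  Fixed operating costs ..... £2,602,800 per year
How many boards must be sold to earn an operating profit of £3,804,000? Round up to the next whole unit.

117,255 boards

Unit CM = price − variable cost = £191.79 − £137.15 = £54.64.
Required volume = (fixed costs + target profit) ÷ CM = (£2,602,800 + £3,804,000) ÷ £54.64 = 117,254.76, so 117,255 boards.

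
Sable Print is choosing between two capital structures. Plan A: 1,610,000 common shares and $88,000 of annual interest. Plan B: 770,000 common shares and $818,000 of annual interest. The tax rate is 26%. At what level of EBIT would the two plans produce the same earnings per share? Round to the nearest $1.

$1,487,167

Set EPS_A = EPS_B: (EBIT − $88,000)(1 − 0.26) ÷ 1,610,000 = (EBIT − $818,000)(1 − 0.26) ÷ 770,000.
Cancelling (1 − t) and cross-multiplying: 770,000·(EBIT − 88,000) = 1,610,000·(EBIT − 818,000).
EBIT × (1,610,000 − 770,000) = 818,000 × 1,610,000 − 88,000 × 770,000 = 1,249,220,000,000, so EBIT = 1,249,220,000,000 ÷ 840,000 = 1,487,166.67.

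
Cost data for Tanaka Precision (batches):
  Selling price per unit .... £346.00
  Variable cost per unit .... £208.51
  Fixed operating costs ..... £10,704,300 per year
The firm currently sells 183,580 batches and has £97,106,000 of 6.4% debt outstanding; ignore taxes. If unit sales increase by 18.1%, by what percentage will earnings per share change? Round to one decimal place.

+54.9%

Contribution at this volume is 183,580 × £137.49 = £25,240,414.20.
Operating income = contribution − fixed costs = £25,240,414.20 − £10,704,300 = £14,536,114.20.
Interest = £6,214,784.00, so EBIT − I = £8,321,330.20.
DCL = total CM / (EBIT − I) = £25,240,414.20 / £8,321,330.20 = 3.0332.
EPS therefore changes by 3.0332 × (+18.1%) = +54.9%.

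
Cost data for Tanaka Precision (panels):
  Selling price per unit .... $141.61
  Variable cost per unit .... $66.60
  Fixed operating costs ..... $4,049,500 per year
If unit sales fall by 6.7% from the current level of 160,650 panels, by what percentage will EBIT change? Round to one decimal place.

-10.1%

At 160,650 units, contribution = 160,650 × $75.01 = $12,050,356.50.
Operating income = contribution − fixed costs = $12,050,356.50 − $4,049,500 = $8,000,856.50.
Degree of operating leverage = $12,050,356.50 / $8,000,856.50 = 1.5061.
Operating income changes by 1.5061 × -6.7% = -10.1%.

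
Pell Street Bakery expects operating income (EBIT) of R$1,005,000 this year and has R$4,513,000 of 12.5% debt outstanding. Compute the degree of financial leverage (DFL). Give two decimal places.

Annual interest charges come to R$564,125.00.
Degree of financial leverage = EBIT / (EBIT − interest) = R$1,005,000 / R$440,875.00 = 2.2796.

2.28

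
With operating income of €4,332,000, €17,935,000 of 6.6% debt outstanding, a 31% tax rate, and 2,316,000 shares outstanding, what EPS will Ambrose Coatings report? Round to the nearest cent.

Pre-tax income = €4,332,000 − €1,183,710.00 = €3,148,290.00.
After tax at 31%: net income = €3,148,290.00 × 0.69 = €2,172,320.10.
Per share: €2,172,320.10 / 2,316,000 shares = €0.94.

€0.94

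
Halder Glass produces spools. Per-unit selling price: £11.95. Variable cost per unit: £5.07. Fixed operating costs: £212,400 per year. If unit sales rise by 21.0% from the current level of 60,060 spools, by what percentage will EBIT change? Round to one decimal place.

+43.2%

Total contribution margin = 60,060 × £6.88 = £413,212.80.
EBIT = £413,212.80 − £212,400 = £200,812.80.
Degree of operating leverage = £413,212.80 / £200,812.80 = 2.0577.
So EBIT moves 2.0577 × (+21.0%) = +43.2%.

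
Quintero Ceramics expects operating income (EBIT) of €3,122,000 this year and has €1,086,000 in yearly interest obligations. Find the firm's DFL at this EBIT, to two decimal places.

1.53

Annual interest charges come to €1,086,000.00.
Degree of financial leverage = EBIT / (EBIT − interest) = €3,122,000 / €2,036,000.00 = 1.5334.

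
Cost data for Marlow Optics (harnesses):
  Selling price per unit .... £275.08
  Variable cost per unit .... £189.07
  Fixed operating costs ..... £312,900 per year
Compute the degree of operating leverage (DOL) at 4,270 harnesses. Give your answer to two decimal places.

Contribution at this volume is 4,270 × £86.01 = £367,262.70.
EBIT = £367,262.70 − £312,900 = £54,362.70.
Degree of operating leverage = £367,262.70 / £54,362.70 = 6.7558.

6.76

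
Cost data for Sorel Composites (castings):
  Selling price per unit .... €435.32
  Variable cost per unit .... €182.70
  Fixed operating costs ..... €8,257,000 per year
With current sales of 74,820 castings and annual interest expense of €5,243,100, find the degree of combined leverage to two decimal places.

3.50

At 74,820 units, contribution = 74,820 × €252.62 = €18,901,028.40.
EBIT = €18,901,028.40 − €8,257,000 = €10,644,028.40. Interest = €5,243,100.00, so EBIT − I = €5,400,928.40.
DCL = contribution ÷ (EBIT − I) = €18,901,028.40 ÷ €5,400,928.40 = 3.4996.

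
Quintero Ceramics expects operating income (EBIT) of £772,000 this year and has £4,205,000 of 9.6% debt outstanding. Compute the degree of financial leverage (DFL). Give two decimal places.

Annual interest charges come to £403,680.00.
Degree of financial leverage = EBIT / (EBIT − interest) = £772,000 / £368,320.00 = 2.0960.

2.10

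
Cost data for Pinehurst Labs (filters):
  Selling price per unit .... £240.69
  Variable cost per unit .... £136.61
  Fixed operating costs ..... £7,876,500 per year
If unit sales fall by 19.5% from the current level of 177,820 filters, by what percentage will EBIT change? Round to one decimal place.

-33.9%

Total contribution margin = 177,820 × £104.08 = £18,507,505.60.
EBIT = £18,507,505.60 − £7,876,500 = £10,631,005.60.
So DOL = total CM / EBIT = £18,507,505.60 / £10,631,005.60 = 1.7409.
%ΔEBIT = DOL × %ΔSales = 1.7409 × -19.5% = -33.9%.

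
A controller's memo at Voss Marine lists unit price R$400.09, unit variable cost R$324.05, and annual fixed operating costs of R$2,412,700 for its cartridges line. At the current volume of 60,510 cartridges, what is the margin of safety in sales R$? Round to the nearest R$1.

R$11,514,849

Each unit contributes R$400.09 − R$324.05 = R$76.04. Break-even units = R$2,412,700 ÷ R$76.04 = 31,729.35; break-even revenue = 31,729.35 × R$400.09 = R$12,694,596.83.
Actual sales revenue = 60,510 × R$400.09 = R$24,209,445.90.
Margin of safety = R$24,209,445.90 − R$12,694,596.83 = R$11,514,849.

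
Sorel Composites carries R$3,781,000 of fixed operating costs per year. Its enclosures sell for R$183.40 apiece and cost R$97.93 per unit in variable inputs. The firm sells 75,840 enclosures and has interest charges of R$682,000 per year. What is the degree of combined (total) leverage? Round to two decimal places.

At 75,840 units, contribution = 75,840 × R$85.47 = R$6,482,044.80.
Subtracting fixed costs: EBIT = R$6,482,044.80 − R$3,781,000 = R$2,701,044.80. Interest = R$682,000.00.
DOL = R$6,482,044.80 ÷ R$2,701,044.80 = 2.3998; DFL = R$2,701,044.80 ÷ R$2,019,044.80 = 1.3378.
Combined leverage = 2.3998 × 1.3378 = 3.2105.

3.21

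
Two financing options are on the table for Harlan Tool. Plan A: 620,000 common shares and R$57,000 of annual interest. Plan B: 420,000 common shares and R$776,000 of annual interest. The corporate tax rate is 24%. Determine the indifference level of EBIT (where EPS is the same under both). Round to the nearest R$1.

R$2,285,900

Set EPS_A = EPS_B: (EBIT − R$57,000)(1 − 0.24) ÷ 620,000 = (EBIT − R$776,000)(1 − 0.24) ÷ 420,000.
Cancelling (1 − t) and cross-multiplying: 420,000·(EBIT − 57,000) = 620,000·(EBIT − 776,000).
EBIT × (620,000 − 420,000) = 776,000 × 620,000 − 57,000 × 420,000 = 457,180,000,000, so EBIT = 457,180,000,000 ÷ 200,000 = 2,285,900.00.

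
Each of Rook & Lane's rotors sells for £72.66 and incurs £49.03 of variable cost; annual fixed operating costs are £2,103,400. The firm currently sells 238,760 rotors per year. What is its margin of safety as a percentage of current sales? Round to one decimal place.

Unit CM = price − variable cost = £72.66 − £49.03 = £23.63. Break-even units = £2,103,400 ÷ £23.63 = 89,013.97; break-even revenue = 89,013.97 × £72.66 = £6,467,754.72.
Actual sales revenue = 238,760 × £72.66 = £17,348,301.60.
Margin of safety = (£17,348,301.60 − £6,467,754.72) ÷ £17,348,301.60 = 62.7%.

62.7%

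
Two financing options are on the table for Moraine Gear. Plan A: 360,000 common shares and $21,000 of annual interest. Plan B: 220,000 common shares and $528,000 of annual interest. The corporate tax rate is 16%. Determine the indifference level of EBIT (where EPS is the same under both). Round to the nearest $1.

$1,324,714

Set EPS_A = EPS_B: (EBIT − $21,000)(1 − 0.16) ÷ 360,000 = (EBIT − $528,000)(1 − 0.16) ÷ 220,000.
The (1 − t) factor cancels: (EBIT − 21,000) × 220,000 = (EBIT − 528,000) × 360,000.
Solving, EBIT = (528,000·360,000 − 21,000·220,000) / (360,000 − 220,000) = 185,460,000,000 / 140,000 = 1,324,714.29.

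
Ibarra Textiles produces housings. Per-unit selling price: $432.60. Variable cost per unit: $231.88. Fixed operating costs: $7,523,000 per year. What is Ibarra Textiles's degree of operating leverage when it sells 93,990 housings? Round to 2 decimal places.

Total contribution margin = 93,990 × $200.72 = $18,865,672.80.
Operating income = contribution − fixed costs = $18,865,672.80 − $7,523,000 = $11,342,672.80.
Degree of operating leverage = $18,865,672.80 / $11,342,672.80 = 1.6632.

1.66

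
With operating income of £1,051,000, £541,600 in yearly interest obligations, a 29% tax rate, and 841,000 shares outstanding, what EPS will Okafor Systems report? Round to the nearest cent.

£0.43

Pre-tax income = £1,051,000 − £541,600.00 = £509,400.00.
Net income = £509,400.00 × (1 − 0.29) = £361,674.00.
EPS = £361,674.00 ÷ 841,000 = £0.43.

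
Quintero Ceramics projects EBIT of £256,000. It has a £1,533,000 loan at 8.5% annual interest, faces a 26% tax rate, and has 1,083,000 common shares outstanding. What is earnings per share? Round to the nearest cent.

£0.09

Pre-tax income = £256,000 − £130,305.00 = £125,695.00.
Net income = £125,695.00 × (1 − 0.26) = £93,014.30.
Per share: £93,014.30 / 1,083,000 shares = £0.09.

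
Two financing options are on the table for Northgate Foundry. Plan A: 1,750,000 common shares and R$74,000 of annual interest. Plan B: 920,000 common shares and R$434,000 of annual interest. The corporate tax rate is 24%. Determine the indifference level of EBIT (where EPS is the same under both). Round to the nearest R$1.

Set EPS_A = EPS_B: (EBIT − R$74,000)(1 − 0.24) ÷ 1,750,000 = (EBIT − R$434,000)(1 − 0.24) ÷ 920,000.
The (1 − t) factor cancels: (EBIT − 74,000) × 920,000 = (EBIT − 434,000) × 1,750,000.
EBIT × (1,750,000 − 920,000) = 434,000 × 1,750,000 − 74,000 × 920,000 = 691,420,000,000, so EBIT = 691,420,000,000 ÷ 830,000 = 833,036.14.

R$833,036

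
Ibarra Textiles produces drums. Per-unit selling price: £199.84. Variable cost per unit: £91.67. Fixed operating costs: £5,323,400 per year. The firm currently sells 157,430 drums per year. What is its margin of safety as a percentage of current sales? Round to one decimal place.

68.7%

Unit CM = price − variable cost = £199.84 − £91.67 = £108.17. Break-even units = £5,323,400 ÷ £108.17 = 49,213.28; break-even revenue = 49,213.28 × £199.84 = £9,834,780.96.
Actual sales revenue = 157,430 × £199.84 = £31,460,811.20.
Margin of safety = (£31,460,811.20 − £9,834,780.96) ÷ £31,460,811.20 = 68.7%.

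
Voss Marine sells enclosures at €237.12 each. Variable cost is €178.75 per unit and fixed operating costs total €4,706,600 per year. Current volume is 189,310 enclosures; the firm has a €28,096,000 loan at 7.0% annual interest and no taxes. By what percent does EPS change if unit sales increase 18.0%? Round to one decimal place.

+45.4%

Contribution at this volume is 189,310 × €58.37 = €11,050,024.70.
Subtracting fixed costs: EBIT = €11,050,024.70 − €4,706,600 = €6,343,424.70.
Interest = €1,966,720.00, so EBIT − I = €4,376,704.70.
Degree of combined leverage = contribution ÷ (EBIT − I) = €11,050,024.70 ÷ €4,376,704.70 = 2.5247.
EPS therefore changes by 2.5247 × (+18.0%) = +45.4%.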